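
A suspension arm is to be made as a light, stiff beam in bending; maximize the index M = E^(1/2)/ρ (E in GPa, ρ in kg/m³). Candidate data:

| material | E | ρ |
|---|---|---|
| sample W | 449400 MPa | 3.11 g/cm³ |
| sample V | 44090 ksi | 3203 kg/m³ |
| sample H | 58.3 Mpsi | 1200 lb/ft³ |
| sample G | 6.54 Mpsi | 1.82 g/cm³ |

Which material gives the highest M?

sample W

After converting to SI:
  sample W: E = 449.4 GPa, ρ = 3110 kg/m³
  sample V: E = 304.0 GPa, ρ = 3203 kg/m³
  sample H: E = 402.0 GPa, ρ = 19220 kg/m³
  sample G: E = 45.09 GPa, ρ = 1820 kg/m³
  sample W: M = 6.82×10⁻³
  sample V: M = 5.44×10⁻³
  sample G: M = 3.69×10⁻³
  sample H: M = 1.04×10⁻³
Highest index: sample W.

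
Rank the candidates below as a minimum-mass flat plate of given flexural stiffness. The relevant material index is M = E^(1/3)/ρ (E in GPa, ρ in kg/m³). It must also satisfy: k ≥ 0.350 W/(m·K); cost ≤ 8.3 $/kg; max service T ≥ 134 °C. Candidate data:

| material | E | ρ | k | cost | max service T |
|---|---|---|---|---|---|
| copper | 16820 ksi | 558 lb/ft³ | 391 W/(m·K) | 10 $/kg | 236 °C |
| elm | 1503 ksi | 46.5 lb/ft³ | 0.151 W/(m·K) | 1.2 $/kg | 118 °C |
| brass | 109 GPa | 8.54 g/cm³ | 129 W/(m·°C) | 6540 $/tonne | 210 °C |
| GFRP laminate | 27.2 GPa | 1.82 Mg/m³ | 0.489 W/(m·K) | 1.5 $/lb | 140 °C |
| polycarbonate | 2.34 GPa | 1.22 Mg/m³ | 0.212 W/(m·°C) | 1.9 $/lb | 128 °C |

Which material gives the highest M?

GFRP laminate

Screen on constraints: k ≥ 0.350 W/(m·K); cost ≤ 8.3 $/kg; max service T ≥ 134 °C. Survivors: brass, GFRP laminate.
Putting every candidate on a common basis:
  brass: E = 109.0 GPa, ρ = 8540 kg/m³
  GFRP laminate: E = 27.20 GPa, ρ = 1820 kg/m³
  GFRP laminate: M = 1.65×10⁻³
  brass: M = 0.559×10⁻³
Highest index: GFRP laminate.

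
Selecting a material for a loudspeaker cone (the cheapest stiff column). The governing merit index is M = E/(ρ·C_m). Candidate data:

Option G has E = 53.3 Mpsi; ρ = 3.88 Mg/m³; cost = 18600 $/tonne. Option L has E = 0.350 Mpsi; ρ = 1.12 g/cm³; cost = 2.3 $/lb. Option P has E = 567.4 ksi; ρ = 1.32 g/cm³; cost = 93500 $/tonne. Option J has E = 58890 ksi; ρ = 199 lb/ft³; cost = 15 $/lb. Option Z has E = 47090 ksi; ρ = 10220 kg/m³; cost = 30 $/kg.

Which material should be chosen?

option G

Normalizing units and computing the index:
  option G: E = 367.5 GPa, ρ = 3880 kg/m³, cost = 18.60 $/kg
  option L: E = 2.413 GPa, ρ = 1120 kg/m³, cost = 5.071 $/kg
  option P: E = 3.912 GPa, ρ = 1320 kg/m³, cost = 93.50 $/kg
  option J: E = 406.0 GPa, ρ = 3188 kg/m³, cost = 33.07 $/kg
  option Z: E = 324.7 GPa, ρ = 10220 kg/m³, cost = 30.00 $/kg
  option G: M = 5.09 MN·m per $
  option J: M = 3.85 MN·m per $
  option Z: M = 1.06 MN·m per $
  option L: M = 0.425 MN·m per $
  option P: M = 0.0317 MN·m per $
Highest index: option G.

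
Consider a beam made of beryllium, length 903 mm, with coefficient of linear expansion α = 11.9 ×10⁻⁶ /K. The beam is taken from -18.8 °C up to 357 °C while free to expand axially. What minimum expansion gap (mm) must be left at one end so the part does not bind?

4.04 mm

ΔT = 357 − (-18.8) = 375.8 K.
ΔL = α·L₀·ΔT = 11.9×10⁻⁶ × 903 mm × 375.8 K = 4.04 mm.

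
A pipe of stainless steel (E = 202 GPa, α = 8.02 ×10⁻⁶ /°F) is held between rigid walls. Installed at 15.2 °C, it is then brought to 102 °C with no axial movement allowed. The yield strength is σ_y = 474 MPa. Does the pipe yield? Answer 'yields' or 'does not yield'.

does not yield

α = 8.02×10⁻⁶/°F × 9/5 = 14.4×10⁻⁶/K.
ΔT = 86.80 K. Constrained thermal stress σ = E·α·ΔT = 202.0×10³ MPa × 14.4×10⁻⁶ × 86.80 = 253 MPa (compressive).
Compare to σ_y = 474 MPa: σ < σ_y, so it does not yield.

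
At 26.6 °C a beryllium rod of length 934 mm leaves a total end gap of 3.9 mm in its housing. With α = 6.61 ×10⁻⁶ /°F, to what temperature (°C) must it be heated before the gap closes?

378 °C

α = 6.61×10⁻⁶/°F × 9/5 = 11.9×10⁻⁶/K.
α·L₀·ΔT = 3.9 mm ⇒ ΔT = 3.9 / (11.9×10⁻⁶ × 934.0) = 350.9 K.
T = 26.6 + 350.9 = 377.5 °C.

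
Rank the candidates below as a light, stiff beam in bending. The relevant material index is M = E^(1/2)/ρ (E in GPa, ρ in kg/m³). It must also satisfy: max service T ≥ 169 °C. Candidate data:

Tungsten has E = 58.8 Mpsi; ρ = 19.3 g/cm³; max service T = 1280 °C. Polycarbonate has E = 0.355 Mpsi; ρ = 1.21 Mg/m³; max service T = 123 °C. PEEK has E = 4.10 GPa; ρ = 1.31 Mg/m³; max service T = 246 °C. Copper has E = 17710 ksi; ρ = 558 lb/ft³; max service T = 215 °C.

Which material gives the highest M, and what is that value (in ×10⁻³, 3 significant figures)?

Screen on constraints: max service T ≥ 169 °C. Survivors: tungsten, PEEK, copper.
Convert each candidate to consistent units, then evaluate M:
  tungsten: E = 405.4 GPa, ρ = 19300 kg/m³
  PEEK: E = 4.100 GPa, ρ = 1310 kg/m³
  copper: E = 122.1 GPa, ρ = 8938 kg/m³
  PEEK: M = 1.55×10⁻³
  copper: M = 1.24×10⁻³
  tungsten: M = 1.04×10⁻³
The maximum is for PEEK.

PEEK, M = 1.55×10⁻³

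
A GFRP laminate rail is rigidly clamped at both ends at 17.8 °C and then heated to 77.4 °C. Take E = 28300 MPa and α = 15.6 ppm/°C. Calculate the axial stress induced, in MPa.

26.3 MPa

E = 28300 MPa = 28.30 GPa.
ΔT = 59.60 K. Constrained thermal stress σ = E·α·ΔT = 28.30×10³ MPa × 15.6×10⁻⁶ × 59.60 = 26.3 MPa (compressive).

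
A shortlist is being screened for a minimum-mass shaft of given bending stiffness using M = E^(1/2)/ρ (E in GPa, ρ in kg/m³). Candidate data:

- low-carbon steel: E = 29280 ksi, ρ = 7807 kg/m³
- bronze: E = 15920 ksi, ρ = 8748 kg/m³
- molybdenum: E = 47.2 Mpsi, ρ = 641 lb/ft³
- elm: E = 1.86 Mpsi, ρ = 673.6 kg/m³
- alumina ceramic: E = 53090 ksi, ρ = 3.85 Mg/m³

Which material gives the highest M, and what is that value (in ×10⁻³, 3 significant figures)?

elm, M = 5.32×10⁻³

In SI units:
  low-carbon steel: E = 201.9 GPa, ρ = 7807 kg/m³
  bronze: E = 109.8 GPa, ρ = 8748 kg/m³
  molybdenum: E = 325.4 GPa, ρ = 10270 kg/m³
  elm: E = 12.82 GPa, ρ = 673.6 kg/m³
  alumina ceramic: E = 366.0 GPa, ρ = 3850 kg/m³
  elm: M = 5.32×10⁻³
  alumina ceramic: M = 4.97×10⁻³
  low-carbon steel: M = 1.82×10⁻³
  molybdenum: M = 1.76×10⁻³
  bronze: M = 1.20×10⁻³
Elm has the largest M.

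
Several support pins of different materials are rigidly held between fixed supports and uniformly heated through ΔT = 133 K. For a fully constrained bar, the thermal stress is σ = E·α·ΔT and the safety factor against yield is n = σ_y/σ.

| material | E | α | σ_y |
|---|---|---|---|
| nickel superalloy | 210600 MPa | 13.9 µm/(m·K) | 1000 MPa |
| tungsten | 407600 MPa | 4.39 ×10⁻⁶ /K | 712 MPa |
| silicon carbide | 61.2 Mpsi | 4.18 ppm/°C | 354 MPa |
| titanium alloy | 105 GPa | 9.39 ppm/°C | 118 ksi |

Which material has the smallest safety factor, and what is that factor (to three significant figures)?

silicon carbide, n = 1.51

Per material, after unit conversion:
  nickel superalloy: E = 210.6, α = 13.9, σ_y = 1000 → σ = 389 MPa, n = 2.57
  tungsten: E = 407.6, α = 4.39, σ_y = 712.0 → σ = 238 MPa, n = 2.99
  silicon carbide: E = 422.0, α = 4.18, σ_y = 354.0 → σ = 235 MPa, n = 1.51
  titanium alloy: E = 105.0, α = 9.39, σ_y = 813.6 → σ = 131 MPa, n = 6.20
Silicon carbide has the lowest safety factor, n = 1.51.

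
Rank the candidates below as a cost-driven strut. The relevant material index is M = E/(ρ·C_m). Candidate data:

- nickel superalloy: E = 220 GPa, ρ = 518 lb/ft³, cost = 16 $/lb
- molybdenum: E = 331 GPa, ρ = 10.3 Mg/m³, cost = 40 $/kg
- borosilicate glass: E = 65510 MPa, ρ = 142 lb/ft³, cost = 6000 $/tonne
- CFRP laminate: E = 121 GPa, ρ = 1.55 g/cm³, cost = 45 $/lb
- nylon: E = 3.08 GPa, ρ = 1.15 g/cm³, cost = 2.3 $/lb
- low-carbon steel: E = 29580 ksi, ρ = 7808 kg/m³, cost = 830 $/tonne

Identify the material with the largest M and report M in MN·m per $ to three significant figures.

Convert each candidate to consistent units, then evaluate M:
  nickel superalloy: E = 220.0 GPa, ρ = 8298 kg/m³, cost = 35.27 $/kg
  molybdenum: E = 331.0 GPa, ρ = 10300 kg/m³, cost = 40.00 $/kg
  borosilicate glass: E = 65.51 GPa, ρ = 2275 kg/m³, cost = 6.000 $/kg
  CFRP laminate: E = 121.0 GPa, ρ = 1550 kg/m³, cost = 99.21 $/kg
  nylon: E = 3.080 GPa, ρ = 1150 kg/m³, cost = 5.071 $/kg
  low-carbon steel: E = 203.9 GPa, ρ = 7808 kg/m³, cost = 0.8300 $/kg
  low-carbon steel: M = 31.5 MN·m per $
  borosilicate glass: M = 4.80 MN·m per $
  molybdenum: M = 0.803 MN·m per $
  CFRP laminate: M = 0.787 MN·m per $
  nickel superalloy: M = 0.752 MN·m per $
  nylon: M = 0.528 MN·m per $
Low-carbon steel ranks first.

low-carbon steel, M = 31.5 MN·m per $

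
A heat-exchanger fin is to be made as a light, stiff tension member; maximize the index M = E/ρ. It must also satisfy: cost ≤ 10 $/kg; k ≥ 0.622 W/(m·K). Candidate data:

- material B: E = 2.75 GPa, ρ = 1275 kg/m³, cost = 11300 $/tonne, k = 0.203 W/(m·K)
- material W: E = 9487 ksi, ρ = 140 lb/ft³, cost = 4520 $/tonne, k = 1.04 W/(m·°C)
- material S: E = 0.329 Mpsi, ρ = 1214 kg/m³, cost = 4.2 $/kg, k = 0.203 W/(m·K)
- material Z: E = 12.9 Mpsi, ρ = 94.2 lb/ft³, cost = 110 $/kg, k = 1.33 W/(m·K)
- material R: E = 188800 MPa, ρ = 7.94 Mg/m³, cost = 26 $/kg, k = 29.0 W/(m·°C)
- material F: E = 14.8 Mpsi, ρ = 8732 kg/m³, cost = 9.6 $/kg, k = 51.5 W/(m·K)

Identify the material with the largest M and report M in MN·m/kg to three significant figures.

material W, M = 29.2 MN·m/kg

Screen on constraints: cost ≤ 10 $/kg; k ≥ 0.622 W/(m·K). Survivors: material W, material F.
Normalizing units and computing the index:
  material W: E = 65.41 GPa, ρ = 2243 kg/m³
  material F: E = 102.0 GPa, ρ = 8732 kg/m³
  material W: M = 29.2 MN·m/kg
  material F: M = 11.7 MN·m/kg
Highest index: material W.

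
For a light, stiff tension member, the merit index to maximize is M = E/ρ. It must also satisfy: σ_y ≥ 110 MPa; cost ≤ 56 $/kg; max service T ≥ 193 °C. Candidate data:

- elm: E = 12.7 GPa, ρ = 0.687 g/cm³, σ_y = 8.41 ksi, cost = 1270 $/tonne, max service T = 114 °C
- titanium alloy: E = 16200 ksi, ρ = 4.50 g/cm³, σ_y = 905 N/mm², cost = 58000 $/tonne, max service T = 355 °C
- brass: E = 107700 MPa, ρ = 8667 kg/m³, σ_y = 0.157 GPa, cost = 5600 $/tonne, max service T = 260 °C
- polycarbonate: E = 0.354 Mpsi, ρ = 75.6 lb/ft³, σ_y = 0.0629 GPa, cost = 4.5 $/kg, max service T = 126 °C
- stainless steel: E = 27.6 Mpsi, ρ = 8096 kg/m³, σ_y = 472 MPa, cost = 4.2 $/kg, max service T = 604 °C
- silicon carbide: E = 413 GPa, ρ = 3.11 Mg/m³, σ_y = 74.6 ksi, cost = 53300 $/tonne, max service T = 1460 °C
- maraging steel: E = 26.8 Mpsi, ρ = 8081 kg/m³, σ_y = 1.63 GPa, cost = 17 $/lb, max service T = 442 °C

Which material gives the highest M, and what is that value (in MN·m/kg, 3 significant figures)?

silicon carbide, M = 133 MN·m/kg

Screen on constraints: σ_y ≥ 110 MPa; cost ≤ 56 $/kg; max service T ≥ 193 °C. Survivors: brass, stainless steel, silicon carbide, maraging steel.
Convert each candidate to consistent units, then evaluate M:
  brass: E = 107.7 GPa, ρ = 8667 kg/m³
  stainless steel: E = 190.3 GPa, ρ = 8096 kg/m³
  silicon carbide: E = 413.0 GPa, ρ = 3110 kg/m³
  maraging steel: E = 184.8 GPa, ρ = 8081 kg/m³
  silicon carbide: M = 133 MN·m/kg
  stainless steel: M = 23.5 MN·m/kg
  maraging steel: M = 22.9 MN·m/kg
  brass: M = 12.4 MN·m/kg
Highest index: silicon carbide.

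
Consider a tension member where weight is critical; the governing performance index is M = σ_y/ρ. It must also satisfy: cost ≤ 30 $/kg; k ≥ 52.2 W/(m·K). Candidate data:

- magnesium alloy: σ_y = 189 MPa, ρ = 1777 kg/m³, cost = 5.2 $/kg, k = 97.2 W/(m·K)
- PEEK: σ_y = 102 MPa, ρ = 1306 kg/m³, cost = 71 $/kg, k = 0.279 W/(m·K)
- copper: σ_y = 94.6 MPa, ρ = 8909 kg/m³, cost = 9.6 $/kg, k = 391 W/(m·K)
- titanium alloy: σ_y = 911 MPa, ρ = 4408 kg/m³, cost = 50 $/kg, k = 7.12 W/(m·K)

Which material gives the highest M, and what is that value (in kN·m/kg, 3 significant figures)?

Screen on constraints: cost ≤ 30 $/kg; k ≥ 52.2 W/(m·K). Survivors: magnesium alloy, copper.
Evaluate M for each candidate:
  magnesium alloy: M = 106 kN·m/kg
  copper: M = 10.6 kN·m/kg
The maximum is for magnesium alloy.

magnesium alloy, M = 106 kN·m/kg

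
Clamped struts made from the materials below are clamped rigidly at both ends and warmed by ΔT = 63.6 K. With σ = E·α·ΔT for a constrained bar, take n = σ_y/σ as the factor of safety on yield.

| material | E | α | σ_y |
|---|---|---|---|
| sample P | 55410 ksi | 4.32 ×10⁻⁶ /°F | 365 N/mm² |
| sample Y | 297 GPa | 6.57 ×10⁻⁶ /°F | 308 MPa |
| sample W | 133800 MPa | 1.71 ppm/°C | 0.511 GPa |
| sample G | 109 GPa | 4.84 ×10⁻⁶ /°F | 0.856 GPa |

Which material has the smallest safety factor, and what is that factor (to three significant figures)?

sample Y, n = 1.38

Per material, after unit conversion:
  sample P: E = 382.0, α = 7.78, σ_y = 365.0 → σ = 189 MPa, n = 1.93
  sample Y: E = 297.0, α = 11.8, σ_y = 308.0 → σ = 223 MPa, n = 1.38
  sample W: E = 133.8, α = 1.71, σ_y = 511.0 → σ = 14.6 MPa, n = 35.1
  sample G: E = 109.0, α = 8.71, σ_y = 856.0 → σ = 60.4 MPa, n = 14.2
Sample Y has the lowest safety factor, n = 1.38.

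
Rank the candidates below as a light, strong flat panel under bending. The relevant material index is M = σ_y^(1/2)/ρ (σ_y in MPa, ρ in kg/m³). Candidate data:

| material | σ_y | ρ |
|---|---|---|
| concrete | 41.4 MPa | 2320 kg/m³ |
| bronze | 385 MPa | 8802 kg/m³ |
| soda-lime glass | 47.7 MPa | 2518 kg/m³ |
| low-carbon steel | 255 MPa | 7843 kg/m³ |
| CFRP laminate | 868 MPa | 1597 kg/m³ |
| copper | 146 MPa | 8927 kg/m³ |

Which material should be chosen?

Computing M directly (units already consistent):
  CFRP laminate: M = 18.4×10⁻³
  concrete: M = 2.77×10⁻³
  soda-lime glass: M = 2.74×10⁻³
  bronze: M = 2.23×10⁻³
  low-carbon steel: M = 2.04×10⁻³
  copper: M = 1.35×10⁻³
Highest index: CFRP laminate.

CFRP laminate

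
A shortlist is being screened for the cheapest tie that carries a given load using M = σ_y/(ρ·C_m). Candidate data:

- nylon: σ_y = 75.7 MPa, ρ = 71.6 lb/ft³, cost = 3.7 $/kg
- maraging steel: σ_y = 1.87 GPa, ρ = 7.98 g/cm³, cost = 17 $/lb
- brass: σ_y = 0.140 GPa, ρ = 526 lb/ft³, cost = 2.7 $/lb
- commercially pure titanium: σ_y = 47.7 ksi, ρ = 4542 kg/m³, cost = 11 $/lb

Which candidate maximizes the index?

Normalizing units and computing the index:
  nylon: σ_y = 75.70 MPa, ρ = 1147 kg/m³, cost = 3.700 $/kg
  maraging steel: σ_y = 1870 MPa, ρ = 7980 kg/m³, cost = 37.48 $/kg
  brass: σ_y = 140.0 MPa, ρ = 8426 kg/m³, cost = 5.952 $/kg
  commercially pure titanium: σ_y = 328.9 MPa, ρ = 4542 kg/m³, cost = 24.25 $/kg
  nylon: M = 17.8 kN·m per $
  maraging steel: M = 6.25 kN·m per $
  commercially pure titanium: M = 2.99 kN·m per $
  brass: M = 2.79 kN·m per $
The maximum is for nylon.

nylon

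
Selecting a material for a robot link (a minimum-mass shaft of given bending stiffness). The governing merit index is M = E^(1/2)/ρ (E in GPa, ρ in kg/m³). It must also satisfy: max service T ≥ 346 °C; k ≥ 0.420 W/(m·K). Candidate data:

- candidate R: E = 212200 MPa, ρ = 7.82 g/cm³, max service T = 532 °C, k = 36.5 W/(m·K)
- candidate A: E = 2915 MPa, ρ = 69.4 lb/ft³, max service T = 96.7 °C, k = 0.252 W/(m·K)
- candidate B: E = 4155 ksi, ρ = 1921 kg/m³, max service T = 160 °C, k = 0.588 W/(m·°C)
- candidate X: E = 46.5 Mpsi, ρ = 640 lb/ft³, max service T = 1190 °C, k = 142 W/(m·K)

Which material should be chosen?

candidate R

Screen on constraints: max service T ≥ 346 °C; k ≥ 0.420 W/(m·K). Survivors: candidate R, candidate X.
In SI units:
  candidate R: E = 212.2 GPa, ρ = 7820 kg/m³
  candidate X: E = 320.6 GPa, ρ = 10250 kg/m³
  candidate R: M = 1.86×10⁻³
  candidate X: M = 1.75×10⁻³
Highest index: candidate R.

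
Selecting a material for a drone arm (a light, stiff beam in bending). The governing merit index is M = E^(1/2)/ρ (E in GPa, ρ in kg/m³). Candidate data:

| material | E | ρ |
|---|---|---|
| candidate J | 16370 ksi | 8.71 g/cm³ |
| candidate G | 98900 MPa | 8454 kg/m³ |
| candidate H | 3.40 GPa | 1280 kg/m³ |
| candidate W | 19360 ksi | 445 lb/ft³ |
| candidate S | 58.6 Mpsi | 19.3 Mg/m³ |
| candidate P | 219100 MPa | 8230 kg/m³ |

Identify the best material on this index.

Convert each candidate to consistent units, then evaluate M:
  candidate J: E = 112.9 GPa, ρ = 8710 kg/m³
  candidate G: E = 98.90 GPa, ρ = 8454 kg/m³
  candidate H: E = 3.400 GPa, ρ = 1280 kg/m³
  candidate W: E = 133.5 GPa, ρ = 7128 kg/m³
  candidate S: E = 404.0 GPa, ρ = 19300 kg/m³
  candidate P: E = 219.1 GPa, ρ = 8230 kg/m³
  candidate P: M = 1.80×10⁻³
  candidate W: M = 1.62×10⁻³
  candidate H: M = 1.44×10⁻³
  candidate J: M = 1.22×10⁻³
  candidate G: M = 1.18×10⁻³
  candidate S: M = 1.04×10⁻³
Candidate P has the largest M.

candidate P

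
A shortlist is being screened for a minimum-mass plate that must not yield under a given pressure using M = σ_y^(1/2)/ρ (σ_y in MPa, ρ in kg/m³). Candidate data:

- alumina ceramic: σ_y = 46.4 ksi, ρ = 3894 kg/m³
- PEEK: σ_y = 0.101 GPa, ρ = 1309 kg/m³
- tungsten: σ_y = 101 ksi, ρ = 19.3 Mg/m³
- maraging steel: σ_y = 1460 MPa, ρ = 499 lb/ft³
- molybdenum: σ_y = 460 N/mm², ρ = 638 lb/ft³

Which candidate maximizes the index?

PEEK

In SI units:
  alumina ceramic: σ_y = 319.9 MPa, ρ = 3894 kg/m³
  PEEK: σ_y = 101.0 MPa, ρ = 1309 kg/m³
  tungsten: σ_y = 696.4 MPa, ρ = 19300 kg/m³
  maraging steel: σ_y = 1460 MPa, ρ = 7993 kg/m³
  molybdenum: σ_y = 460.0 MPa, ρ = 10220 kg/m³
  PEEK: M = 7.68×10⁻³
  maraging steel: M = 4.78×10⁻³
  alumina ceramic: M = 4.59×10⁻³
  molybdenum: M = 2.10×10⁻³
  tungsten: M = 1.37×10⁻³
PEEK ranks first.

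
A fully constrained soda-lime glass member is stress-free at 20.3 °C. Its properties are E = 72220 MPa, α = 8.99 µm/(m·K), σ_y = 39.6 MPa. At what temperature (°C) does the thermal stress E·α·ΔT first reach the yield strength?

81.3 °C

E = 72220 MPa = 72.22 GPa.
E·α·ΔT = 39.60 MPa ⇒ ΔT = 39.60 / (72.22×10³ × 8.99×10⁻⁶) = 60.99 K.
T = 20.3 + 60.99 = 81.29 °C.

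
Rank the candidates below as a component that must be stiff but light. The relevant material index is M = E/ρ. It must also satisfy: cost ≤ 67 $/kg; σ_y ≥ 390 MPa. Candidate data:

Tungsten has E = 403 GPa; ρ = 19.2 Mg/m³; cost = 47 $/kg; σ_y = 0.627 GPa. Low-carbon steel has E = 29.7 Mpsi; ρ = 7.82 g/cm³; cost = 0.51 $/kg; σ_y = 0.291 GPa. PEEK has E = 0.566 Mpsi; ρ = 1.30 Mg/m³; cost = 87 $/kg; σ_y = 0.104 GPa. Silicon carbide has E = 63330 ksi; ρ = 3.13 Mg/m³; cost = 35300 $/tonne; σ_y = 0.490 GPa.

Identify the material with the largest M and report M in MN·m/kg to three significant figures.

Screen on constraints: cost ≤ 67 $/kg; σ_y ≥ 390 MPa. Survivors: tungsten, silicon carbide.
After converting to SI:
  tungsten: E = 403.0 GPa, ρ = 19200 kg/m³
  silicon carbide: E = 436.6 GPa, ρ = 3130 kg/m³
  silicon carbide: M = 140 MN·m/kg
  tungsten: M = 21.0 MN·m/kg
Silicon carbide ranks first.

silicon carbide, M = 140 MN·m/kg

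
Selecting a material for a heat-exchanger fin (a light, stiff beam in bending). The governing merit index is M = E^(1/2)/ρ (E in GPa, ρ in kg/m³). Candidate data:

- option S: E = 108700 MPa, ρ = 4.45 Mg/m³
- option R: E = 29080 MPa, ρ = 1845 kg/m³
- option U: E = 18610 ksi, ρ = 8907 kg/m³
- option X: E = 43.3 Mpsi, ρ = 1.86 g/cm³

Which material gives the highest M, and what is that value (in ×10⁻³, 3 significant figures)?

Putting every candidate on a common basis:
  option S: E = 108.7 GPa, ρ = 4450 kg/m³
  option R: E = 29.08 GPa, ρ = 1845 kg/m³
  option U: E = 128.3 GPa, ρ = 8907 kg/m³
  option X: E = 298.5 GPa, ρ = 1860 kg/m³
  option X: M = 9.29×10⁻³
  option R: M = 2.92×10⁻³
  option S: M = 2.34×10⁻³
  option U: M = 1.27×10⁻³
Option X ranks first.

option X, M = 9.29×10⁻³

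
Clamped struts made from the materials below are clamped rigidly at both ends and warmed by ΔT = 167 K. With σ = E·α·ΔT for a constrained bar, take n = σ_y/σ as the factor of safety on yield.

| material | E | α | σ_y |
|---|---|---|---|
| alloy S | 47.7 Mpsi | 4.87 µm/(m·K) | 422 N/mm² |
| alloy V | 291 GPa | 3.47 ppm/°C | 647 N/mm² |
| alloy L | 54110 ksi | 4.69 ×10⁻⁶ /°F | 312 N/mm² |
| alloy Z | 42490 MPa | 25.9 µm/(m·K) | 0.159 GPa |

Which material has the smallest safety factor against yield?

alloy L

With everything in SI (GPa, ×10⁻⁶/K, MPa):
  alloy S: E = 328.9, α = 4.87, σ_y = 422.0 → σ = 267 MPa, n = 1.58
  alloy V: E = 291.0, α = 3.47, σ_y = 647.0 → σ = 169 MPa, n = 3.84
  alloy L: E = 373.1, α = 8.44, σ_y = 312.0 → σ = 526 MPa, n = 0.593
  alloy Z: E = 42.49, α = 25.9, σ_y = 159.0 → σ = 184 MPa, n = 0.865
Smallest n: alloy L with n = 0.593.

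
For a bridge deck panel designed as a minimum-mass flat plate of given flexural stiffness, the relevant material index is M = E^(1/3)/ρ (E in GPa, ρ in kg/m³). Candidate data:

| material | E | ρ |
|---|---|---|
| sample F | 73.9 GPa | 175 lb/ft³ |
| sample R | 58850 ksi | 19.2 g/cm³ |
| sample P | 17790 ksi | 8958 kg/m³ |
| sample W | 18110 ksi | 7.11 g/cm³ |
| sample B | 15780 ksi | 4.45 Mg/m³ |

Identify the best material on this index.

sample F

Putting every candidate on a common basis:
  sample F: E = 73.90 GPa, ρ = 2803 kg/m³
  sample R: E = 405.8 GPa, ρ = 19200 kg/m³
  sample P: E = 122.7 GPa, ρ = 8958 kg/m³
  sample W: E = 124.9 GPa, ρ = 7110 kg/m³
  sample B: E = 108.8 GPa, ρ = 4450 kg/m³
  sample F: M = 1.50×10⁻³
  sample B: M = 1.07×10⁻³
  sample W: M = 0.703×10⁻³
  sample P: M = 0.555×10⁻³
  sample R: M = 0.386×10⁻³
Sample F has the largest M.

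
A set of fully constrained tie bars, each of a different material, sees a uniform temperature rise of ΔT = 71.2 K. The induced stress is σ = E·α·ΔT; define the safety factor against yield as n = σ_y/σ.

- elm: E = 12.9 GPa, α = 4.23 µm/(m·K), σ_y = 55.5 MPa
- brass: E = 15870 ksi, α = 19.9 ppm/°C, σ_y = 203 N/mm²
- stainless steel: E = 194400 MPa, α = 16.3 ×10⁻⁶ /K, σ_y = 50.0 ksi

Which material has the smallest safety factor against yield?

brass

With everything in SI (GPa, ×10⁻⁶/K, MPa):
  elm: E = 12.90, α = 4.23, σ_y = 55.50 → σ = 3.89 MPa, n = 14.3
  brass: E = 109.4, α = 19.9, σ_y = 203.0 → σ = 155 MPa, n = 1.31
  stainless steel: E = 194.4, α = 16.3, σ_y = 344.7 → σ = 226 MPa, n = 1.53
Smallest n: brass with n = 1.31.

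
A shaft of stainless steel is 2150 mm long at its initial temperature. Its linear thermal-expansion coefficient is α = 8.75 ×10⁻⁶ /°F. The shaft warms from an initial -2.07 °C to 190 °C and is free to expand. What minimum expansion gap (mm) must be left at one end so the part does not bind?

6.50 mm

Convert α: 8.75×10⁻⁶/°F × (9/5) = 15.8×10⁻⁶/K.
ΔT = 190 − (-2.07) = 192.1 K.
ΔL = α·L₀·ΔT = 15.8×10⁻⁶ × 2150 mm × 192.1 K = 6.50 mm.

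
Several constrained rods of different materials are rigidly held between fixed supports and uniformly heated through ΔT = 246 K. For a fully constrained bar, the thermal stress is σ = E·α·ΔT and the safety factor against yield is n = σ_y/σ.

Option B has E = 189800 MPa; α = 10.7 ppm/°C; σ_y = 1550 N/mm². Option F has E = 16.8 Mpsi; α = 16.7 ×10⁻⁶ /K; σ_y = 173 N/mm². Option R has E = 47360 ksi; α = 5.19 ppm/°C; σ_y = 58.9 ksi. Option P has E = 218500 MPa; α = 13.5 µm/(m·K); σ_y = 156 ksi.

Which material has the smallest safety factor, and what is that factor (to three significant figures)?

option F, n = 0.364

In consistent units (E in GPa, α in ×10⁻⁶/K, σ_y in MPa):
  option B: E = 189.8, α = 10.7, σ_y = 1550 → σ = 500 MPa, n = 3.10
  option F: E = 115.8, α = 16.7, σ_y = 173.0 → σ = 476 MPa, n = 0.364
  option R: E = 326.5, α = 5.19, σ_y = 406.1 → σ = 417 MPa, n = 0.974
  option P: E = 218.5, α = 13.5, σ_y = 1076 → σ = 726 MPa, n = 1.48
Smallest n: option F with n = 0.364.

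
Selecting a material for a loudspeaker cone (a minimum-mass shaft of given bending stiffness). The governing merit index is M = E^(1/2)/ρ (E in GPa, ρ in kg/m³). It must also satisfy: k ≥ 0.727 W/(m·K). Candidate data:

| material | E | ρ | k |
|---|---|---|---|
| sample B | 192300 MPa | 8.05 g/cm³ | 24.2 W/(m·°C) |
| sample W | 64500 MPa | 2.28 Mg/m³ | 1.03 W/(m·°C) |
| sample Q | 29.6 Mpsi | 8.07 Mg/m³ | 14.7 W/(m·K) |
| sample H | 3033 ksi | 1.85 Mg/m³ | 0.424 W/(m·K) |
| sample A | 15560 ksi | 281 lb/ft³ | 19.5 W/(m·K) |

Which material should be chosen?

Screen on constraints: k ≥ 0.727 W/(m·K). Survivors: sample B, sample W, sample Q, sample A.
Convert each candidate to consistent units, then evaluate M:
  sample B: E = 192.3 GPa, ρ = 8050 kg/m³
  sample W: E = 64.50 GPa, ρ = 2280 kg/m³
  sample Q: E = 204.1 GPa, ρ = 8070 kg/m³
  sample A: E = 107.3 GPa, ρ = 4501 kg/m³
  sample W: M = 3.52×10⁻³
  sample A: M = 2.30×10⁻³
  sample Q: M = 1.77×10⁻³
  sample B: M = 1.72×10⁻³
Highest index: sample W.

sample W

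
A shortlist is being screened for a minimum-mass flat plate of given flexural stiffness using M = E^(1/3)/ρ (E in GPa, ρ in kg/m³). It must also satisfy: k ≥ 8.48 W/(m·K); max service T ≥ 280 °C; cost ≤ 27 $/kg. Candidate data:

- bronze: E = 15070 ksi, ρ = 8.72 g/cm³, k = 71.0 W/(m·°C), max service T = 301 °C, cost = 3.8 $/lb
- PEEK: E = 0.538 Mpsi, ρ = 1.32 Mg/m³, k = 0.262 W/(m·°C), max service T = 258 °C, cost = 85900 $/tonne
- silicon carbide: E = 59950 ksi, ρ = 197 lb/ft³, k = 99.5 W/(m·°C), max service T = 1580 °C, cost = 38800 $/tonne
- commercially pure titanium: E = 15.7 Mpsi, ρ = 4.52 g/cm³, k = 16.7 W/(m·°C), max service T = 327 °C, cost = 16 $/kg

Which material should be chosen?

commercially pure titanium

Screen on constraints: k ≥ 8.48 W/(m·K); max service T ≥ 280 °C; cost ≤ 27 $/kg. Survivors: bronze, commercially pure titanium.
Normalizing units and computing the index:
  bronze: E = 103.9 GPa, ρ = 8720 kg/m³
  commercially pure titanium: E = 108.2 GPa, ρ = 4520 kg/m³
  commercially pure titanium: M = 1.05×10⁻³
  bronze: M = 0.539×10⁻³
Commercially pure titanium ranks first.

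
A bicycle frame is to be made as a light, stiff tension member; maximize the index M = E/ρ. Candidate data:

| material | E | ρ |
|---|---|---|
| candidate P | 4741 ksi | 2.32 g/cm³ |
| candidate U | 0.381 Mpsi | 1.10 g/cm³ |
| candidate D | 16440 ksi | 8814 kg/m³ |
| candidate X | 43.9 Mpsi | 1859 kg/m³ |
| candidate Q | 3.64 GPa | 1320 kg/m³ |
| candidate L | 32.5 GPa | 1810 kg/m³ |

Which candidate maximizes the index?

candidate X

Putting every candidate on a common basis:
  candidate P: E = 32.69 GPa, ρ = 2320 kg/m³
  candidate U: E = 2.627 GPa, ρ = 1100 kg/m³
  candidate D: E = 113.3 GPa, ρ = 8814 kg/m³
  candidate X: E = 302.7 GPa, ρ = 1859 kg/m³
  candidate Q: E = 3.640 GPa, ρ = 1320 kg/m³
  candidate L: E = 32.50 GPa, ρ = 1810 kg/m³
  candidate X: M = 163 MN·m/kg
  candidate L: M = 18.0 MN·m/kg
  candidate P: M = 14.1 MN·m/kg
  candidate D: M = 12.9 MN·m/kg
  candidate Q: M = 2.76 MN·m/kg
  candidate U: M = 2.39 MN·m/kg
The maximum is for candidate X.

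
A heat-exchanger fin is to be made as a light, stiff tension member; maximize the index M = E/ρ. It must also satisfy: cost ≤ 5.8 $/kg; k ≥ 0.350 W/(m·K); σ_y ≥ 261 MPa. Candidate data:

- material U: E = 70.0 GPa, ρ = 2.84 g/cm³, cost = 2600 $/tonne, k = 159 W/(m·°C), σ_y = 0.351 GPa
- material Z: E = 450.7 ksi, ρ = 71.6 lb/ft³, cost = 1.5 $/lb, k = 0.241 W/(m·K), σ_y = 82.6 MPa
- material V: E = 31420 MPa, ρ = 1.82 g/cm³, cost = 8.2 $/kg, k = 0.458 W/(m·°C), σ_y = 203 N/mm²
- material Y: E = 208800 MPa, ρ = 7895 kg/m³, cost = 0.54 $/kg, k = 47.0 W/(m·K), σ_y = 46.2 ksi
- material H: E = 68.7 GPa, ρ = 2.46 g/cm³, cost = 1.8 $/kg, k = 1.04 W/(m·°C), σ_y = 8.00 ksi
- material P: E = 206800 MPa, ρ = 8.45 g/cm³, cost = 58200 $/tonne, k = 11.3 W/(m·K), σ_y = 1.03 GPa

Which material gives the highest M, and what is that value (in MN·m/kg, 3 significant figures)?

Screen on constraints: cost ≤ 5.8 $/kg; k ≥ 0.350 W/(m·K); σ_y ≥ 261 MPa. Survivors: material U, material Y.
In SI units:
  material U: E = 70.00 GPa, ρ = 2840 kg/m³
  material Y: E = 208.8 GPa, ρ = 7895 kg/m³
  material Y: M = 26.4 MN·m/kg
  material U: M = 24.6 MN·m/kg
Highest index: material Y.

material Y, M = 26.4 MN·m/kg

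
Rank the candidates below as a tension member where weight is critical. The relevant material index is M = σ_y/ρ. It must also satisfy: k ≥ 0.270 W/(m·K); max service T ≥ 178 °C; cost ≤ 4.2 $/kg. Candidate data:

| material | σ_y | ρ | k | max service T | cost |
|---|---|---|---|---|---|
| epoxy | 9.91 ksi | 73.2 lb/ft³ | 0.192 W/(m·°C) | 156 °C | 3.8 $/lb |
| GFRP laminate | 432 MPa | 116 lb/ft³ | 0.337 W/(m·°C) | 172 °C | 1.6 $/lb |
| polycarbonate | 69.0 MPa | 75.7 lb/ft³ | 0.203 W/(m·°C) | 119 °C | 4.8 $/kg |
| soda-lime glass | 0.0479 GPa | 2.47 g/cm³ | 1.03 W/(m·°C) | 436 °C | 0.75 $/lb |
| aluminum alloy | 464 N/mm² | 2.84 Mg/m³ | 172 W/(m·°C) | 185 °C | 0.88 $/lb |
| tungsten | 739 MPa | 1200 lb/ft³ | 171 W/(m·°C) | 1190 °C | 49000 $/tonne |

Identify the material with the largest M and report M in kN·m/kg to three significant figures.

aluminum alloy, M = 163 kN·m/kg

Screen on constraints: k ≥ 0.270 W/(m·K); max service T ≥ 178 °C; cost ≤ 4.2 $/kg. Survivors: soda-lime glass, aluminum alloy.
Convert each candidate to consistent units, then evaluate M:
  soda-lime glass: σ_y = 47.90 MPa, ρ = 2470 kg/m³
  aluminum alloy: σ_y = 464.0 MPa, ρ = 2840 kg/m³
  aluminum alloy: M = 163 kN·m/kg
  soda-lime glass: M = 19.4 kN·m/kg
Aluminum alloy has the largest M.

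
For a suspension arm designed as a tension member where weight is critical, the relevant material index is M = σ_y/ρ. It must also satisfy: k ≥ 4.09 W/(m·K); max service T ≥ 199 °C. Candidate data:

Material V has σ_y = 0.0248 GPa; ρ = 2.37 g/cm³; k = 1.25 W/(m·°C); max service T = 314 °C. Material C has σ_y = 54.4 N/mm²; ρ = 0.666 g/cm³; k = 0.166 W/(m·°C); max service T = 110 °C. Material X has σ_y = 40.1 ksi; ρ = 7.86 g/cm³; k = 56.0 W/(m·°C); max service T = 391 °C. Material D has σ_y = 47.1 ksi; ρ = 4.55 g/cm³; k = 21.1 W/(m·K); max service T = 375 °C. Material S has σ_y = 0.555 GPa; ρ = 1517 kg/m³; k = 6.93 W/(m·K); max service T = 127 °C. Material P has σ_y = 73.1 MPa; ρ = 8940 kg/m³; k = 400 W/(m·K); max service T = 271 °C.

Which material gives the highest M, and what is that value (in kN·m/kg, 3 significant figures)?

Screen on constraints: k ≥ 4.09 W/(m·K); max service T ≥ 199 °C. Survivors: material X, material D, material P.
Normalizing units and computing the index:
  material X: σ_y = 276.5 MPa, ρ = 7860 kg/m³
  material D: σ_y = 324.7 MPa, ρ = 4550 kg/m³
  material P: σ_y = 73.10 MPa, ρ = 8940 kg/m³
  material D: M = 71.4 kN·m/kg
  material X: M = 35.2 kN·m/kg
  material P: M = 8.18 kN·m/kg
Highest index: material D.

material D, M = 71.4 kN·m/kg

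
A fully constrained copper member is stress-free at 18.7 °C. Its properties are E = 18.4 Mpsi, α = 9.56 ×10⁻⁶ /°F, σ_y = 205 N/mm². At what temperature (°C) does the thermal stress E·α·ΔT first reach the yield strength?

113 °C

E = 18.4 Mpsi = 126.9 GPa.
α = 9.56×10⁻⁶/°F × 9/5 = 17.2×10⁻⁶/K.
σ_y = 205 N/mm² = 205.0 MPa.
E·α·ΔT = 205.0 MPa ⇒ ΔT = 205.0 / (126.9×10³ × 17.2×10⁻⁶) = 93.90 K.
T = 18.7 + 93.90 = 112.6 °C.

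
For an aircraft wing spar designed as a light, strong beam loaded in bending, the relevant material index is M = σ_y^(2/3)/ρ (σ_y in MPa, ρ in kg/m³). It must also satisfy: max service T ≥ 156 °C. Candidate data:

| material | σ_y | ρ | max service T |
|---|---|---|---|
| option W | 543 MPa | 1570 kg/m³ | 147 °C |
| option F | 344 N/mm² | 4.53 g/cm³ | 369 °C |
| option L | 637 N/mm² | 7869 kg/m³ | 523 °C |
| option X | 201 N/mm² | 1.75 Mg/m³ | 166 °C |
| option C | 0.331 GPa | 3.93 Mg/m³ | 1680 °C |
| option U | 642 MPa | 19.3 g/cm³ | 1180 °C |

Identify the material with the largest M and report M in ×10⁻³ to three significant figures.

Screen on constraints: max service T ≥ 156 °C. Survivors: option F, option L, option X, option C, option U.
Convert each candidate to consistent units, then evaluate M:
  option F: σ_y = 344.0 MPa, ρ = 4530 kg/m³
  option L: σ_y = 637.0 MPa, ρ = 7869 kg/m³
  option X: σ_y = 201.0 MPa, ρ = 1750 kg/m³
  option C: σ_y = 331.0 MPa, ρ = 3930 kg/m³
  option U: σ_y = 642.0 MPa, ρ = 19300 kg/m³
  option X: M = 19.6×10⁻³
  option C: M = 12.2×10⁻³
  option F: M = 10.8×10⁻³
  option L: M = 9.41×10⁻³
  option U: M = 3.86×10⁻³
Option X has the largest M.

option X, M = 19.6×10⁻³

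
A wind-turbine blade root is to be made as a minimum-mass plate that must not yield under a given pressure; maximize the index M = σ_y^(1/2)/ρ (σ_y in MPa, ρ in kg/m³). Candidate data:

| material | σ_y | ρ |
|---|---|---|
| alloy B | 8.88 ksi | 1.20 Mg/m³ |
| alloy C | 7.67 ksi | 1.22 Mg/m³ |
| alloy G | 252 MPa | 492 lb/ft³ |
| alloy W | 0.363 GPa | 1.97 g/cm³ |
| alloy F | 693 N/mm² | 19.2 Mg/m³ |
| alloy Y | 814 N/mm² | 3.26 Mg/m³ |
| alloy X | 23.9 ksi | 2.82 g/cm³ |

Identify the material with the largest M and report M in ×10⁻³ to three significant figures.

alloy W, M = 9.67×10⁻³

Putting every candidate on a common basis:
  alloy B: σ_y = 61.23 MPa, ρ = 1200 kg/m³
  alloy C: σ_y = 52.88 MPa, ρ = 1220 kg/m³
  alloy G: σ_y = 252.0 MPa, ρ = 7881 kg/m³
  alloy W: σ_y = 363.0 MPa, ρ = 1970 kg/m³
  alloy F: σ_y = 693.0 MPa, ρ = 19200 kg/m³
  alloy Y: σ_y = 814.0 MPa, ρ = 3260 kg/m³
  alloy X: σ_y = 164.8 MPa, ρ = 2820 kg/m³
  alloy W: M = 9.67×10⁻³
  alloy Y: M = 8.75×10⁻³
  alloy B: M = 6.52×10⁻³
  alloy C: M = 5.96×10⁻³
  alloy X: M = 4.55×10⁻³
  alloy G: M = 2.01×10⁻³
  alloy F: M = 1.37×10⁻³
Alloy W has the largest M.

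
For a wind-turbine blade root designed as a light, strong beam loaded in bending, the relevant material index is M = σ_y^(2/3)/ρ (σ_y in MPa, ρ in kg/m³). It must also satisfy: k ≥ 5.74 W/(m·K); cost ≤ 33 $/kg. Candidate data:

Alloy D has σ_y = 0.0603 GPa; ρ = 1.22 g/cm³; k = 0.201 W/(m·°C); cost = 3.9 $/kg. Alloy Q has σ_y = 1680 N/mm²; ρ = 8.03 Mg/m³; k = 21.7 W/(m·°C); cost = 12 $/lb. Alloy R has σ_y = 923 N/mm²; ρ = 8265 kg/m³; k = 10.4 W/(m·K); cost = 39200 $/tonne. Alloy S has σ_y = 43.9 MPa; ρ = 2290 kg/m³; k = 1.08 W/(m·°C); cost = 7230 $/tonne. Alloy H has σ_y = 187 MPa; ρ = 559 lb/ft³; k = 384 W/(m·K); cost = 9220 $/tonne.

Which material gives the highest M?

Screen on constraints: k ≥ 5.74 W/(m·K); cost ≤ 33 $/kg. Survivors: alloy Q, alloy H.
Normalizing units and computing the index:
  alloy Q: σ_y = 1680 MPa, ρ = 8030 kg/m³
  alloy H: σ_y = 187.0 MPa, ρ = 8954 kg/m³
  alloy Q: M = 17.6×10⁻³
  alloy H: M = 3.65×10⁻³
The maximum is for alloy Q.

alloy Q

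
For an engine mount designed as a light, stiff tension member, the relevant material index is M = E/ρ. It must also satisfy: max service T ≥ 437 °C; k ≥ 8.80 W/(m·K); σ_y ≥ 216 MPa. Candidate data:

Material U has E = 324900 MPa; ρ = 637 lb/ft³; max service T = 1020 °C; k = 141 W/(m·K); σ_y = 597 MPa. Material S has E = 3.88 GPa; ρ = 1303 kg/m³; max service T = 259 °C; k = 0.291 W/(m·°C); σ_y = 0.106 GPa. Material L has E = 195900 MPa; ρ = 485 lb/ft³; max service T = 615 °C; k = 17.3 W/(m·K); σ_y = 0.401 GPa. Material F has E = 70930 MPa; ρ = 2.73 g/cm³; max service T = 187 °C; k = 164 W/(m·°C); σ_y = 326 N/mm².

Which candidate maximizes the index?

material U

Screen on constraints: max service T ≥ 437 °C; k ≥ 8.80 W/(m·K); σ_y ≥ 216 MPa. Survivors: material U, material L.
After converting to SI:
  material U: E = 324.9 GPa, ρ = 10200 kg/m³
  material L: E = 195.9 GPa, ρ = 7769 kg/m³
  material U: M = 31.8 MN·m/kg
  material L: M = 25.2 MN·m/kg
The maximum is for material U.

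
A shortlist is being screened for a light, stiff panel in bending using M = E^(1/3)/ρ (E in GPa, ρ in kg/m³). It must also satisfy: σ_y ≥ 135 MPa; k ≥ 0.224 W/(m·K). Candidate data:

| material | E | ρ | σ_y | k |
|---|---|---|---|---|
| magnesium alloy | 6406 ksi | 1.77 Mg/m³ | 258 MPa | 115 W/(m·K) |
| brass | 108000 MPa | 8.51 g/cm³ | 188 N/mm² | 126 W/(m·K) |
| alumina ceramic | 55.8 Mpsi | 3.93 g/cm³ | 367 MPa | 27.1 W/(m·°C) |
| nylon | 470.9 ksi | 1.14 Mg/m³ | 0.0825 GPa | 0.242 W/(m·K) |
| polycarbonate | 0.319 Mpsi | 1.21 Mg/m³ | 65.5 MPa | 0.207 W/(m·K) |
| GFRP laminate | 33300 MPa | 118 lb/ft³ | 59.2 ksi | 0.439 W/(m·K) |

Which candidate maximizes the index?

Screen on constraints: σ_y ≥ 135 MPa; k ≥ 0.224 W/(m·K). Survivors: magnesium alloy, brass, alumina ceramic, GFRP laminate.
Putting every candidate on a common basis:
  magnesium alloy: E = 44.17 GPa, ρ = 1770 kg/m³
  brass: E = 108.0 GPa, ρ = 8510 kg/m³
  alumina ceramic: E = 384.7 GPa, ρ = 3930 kg/m³
  GFRP laminate: E = 33.30 GPa, ρ = 1890 kg/m³
  magnesium alloy: M = 2.00×10⁻³
  alumina ceramic: M = 1.85×10⁻³
  GFRP laminate: M = 1.70×10⁻³
  brass: M = 0.560×10⁻³
Magnesium alloy ranks first.

magnesium alloy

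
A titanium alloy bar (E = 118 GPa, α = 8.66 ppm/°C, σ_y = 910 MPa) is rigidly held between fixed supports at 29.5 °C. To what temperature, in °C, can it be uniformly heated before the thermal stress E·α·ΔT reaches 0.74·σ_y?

E·α·ΔT = 673.4 MPa ⇒ ΔT = 673.4 / (118.0×10³ × 8.66×10⁻⁶) = 659.0 K.
T = 29.5 + 659.0 = 688.5 °C.

688 °C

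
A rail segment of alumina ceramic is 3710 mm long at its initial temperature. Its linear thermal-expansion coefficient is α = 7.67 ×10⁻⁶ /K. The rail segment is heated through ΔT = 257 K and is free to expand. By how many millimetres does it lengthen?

7.31 mm

ΔL = α·L₀·ΔT = 7.67×10⁻⁶ × 3710 mm × 257.0 K = 7.31 mm.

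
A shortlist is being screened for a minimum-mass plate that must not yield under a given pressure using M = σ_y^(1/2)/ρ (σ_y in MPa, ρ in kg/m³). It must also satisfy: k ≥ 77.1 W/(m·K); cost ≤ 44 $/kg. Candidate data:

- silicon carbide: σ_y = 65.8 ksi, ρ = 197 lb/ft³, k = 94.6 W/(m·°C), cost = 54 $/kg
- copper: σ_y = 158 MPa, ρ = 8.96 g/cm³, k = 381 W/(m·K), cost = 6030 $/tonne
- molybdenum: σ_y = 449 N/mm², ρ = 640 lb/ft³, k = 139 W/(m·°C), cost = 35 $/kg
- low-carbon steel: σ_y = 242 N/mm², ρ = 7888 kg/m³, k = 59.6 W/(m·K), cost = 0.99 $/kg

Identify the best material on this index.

molybdenum

Screen on constraints: k ≥ 77.1 W/(m·K); cost ≤ 44 $/kg. Survivors: copper, molybdenum.
Putting every candidate on a common basis:
  copper: σ_y = 158.0 MPa, ρ = 8960 kg/m³
  molybdenum: σ_y = 449.0 MPa, ρ = 10250 kg/m³
  molybdenum: M = 2.07×10⁻³
  copper: M = 1.40×10⁻³
Molybdenum ranks first.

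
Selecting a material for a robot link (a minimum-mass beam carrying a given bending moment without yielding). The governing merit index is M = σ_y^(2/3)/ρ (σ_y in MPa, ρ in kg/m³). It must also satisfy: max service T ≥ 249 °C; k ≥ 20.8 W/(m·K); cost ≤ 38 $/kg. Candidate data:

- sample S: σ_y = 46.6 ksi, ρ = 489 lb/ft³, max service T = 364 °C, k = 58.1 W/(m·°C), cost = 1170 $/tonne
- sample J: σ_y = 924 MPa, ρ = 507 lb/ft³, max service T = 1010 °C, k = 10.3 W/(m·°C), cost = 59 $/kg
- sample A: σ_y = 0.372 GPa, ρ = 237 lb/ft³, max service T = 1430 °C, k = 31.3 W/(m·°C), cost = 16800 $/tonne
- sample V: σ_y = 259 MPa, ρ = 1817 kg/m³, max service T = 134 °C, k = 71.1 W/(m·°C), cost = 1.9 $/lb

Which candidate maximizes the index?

sample A

Screen on constraints: max service T ≥ 249 °C; k ≥ 20.8 W/(m·K); cost ≤ 38 $/kg. Survivors: sample S, sample A.
Putting every candidate on a common basis:
  sample S: σ_y = 321.3 MPa, ρ = 7833 kg/m³
  sample A: σ_y = 372.0 MPa, ρ = 3796 kg/m³
  sample A: M = 13.6×10⁻³
  sample S: M = 5.99×10⁻³
Highest index: sample A.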